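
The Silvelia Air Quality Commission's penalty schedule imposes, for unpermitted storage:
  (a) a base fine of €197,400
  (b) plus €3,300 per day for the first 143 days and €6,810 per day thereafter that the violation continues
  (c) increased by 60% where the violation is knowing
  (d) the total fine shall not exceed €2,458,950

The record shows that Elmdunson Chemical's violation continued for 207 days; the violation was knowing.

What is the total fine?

€1,768,224

First 143 days: 143 × €3,300 = €471,900
Remaining days: (207 − 143) × €6,810 = €435,840
Per-day component: €471,900 + €435,840 = €907,740
Base plus per-day: €197,400 + €907,740 = €1,105,140
Enhancement: 60% of €1,105,140 = €663,084
Enhanced fine: €1,105,140 + €663,084 = €1,768,224
Cap at €2,458,950: €1,768,224 is within the cap, no reduction.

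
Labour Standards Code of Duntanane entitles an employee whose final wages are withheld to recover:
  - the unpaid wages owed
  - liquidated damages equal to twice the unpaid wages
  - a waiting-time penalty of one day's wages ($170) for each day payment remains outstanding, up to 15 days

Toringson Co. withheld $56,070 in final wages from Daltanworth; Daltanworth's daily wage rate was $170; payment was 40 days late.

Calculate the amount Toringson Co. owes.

Doubled: 2 × $56,070 = $112,140
Penalty days: min(40, 15) = 15
Waiting-time penalty: 15 × $170 = $2,550
Total award: $56,070 + $112,140 + $2,550 = $170,760

$170,760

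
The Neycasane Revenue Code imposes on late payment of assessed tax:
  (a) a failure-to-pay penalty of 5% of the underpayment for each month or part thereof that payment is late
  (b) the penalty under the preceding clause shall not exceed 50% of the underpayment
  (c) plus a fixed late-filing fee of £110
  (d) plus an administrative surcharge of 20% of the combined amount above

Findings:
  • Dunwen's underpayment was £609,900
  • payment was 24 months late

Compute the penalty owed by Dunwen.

£366,072

Accrued rate: 5% × 24 = 120%, capped at 50% → 50%
Failure-to-pay penalty: 50% of £609,900 = £304,950
Penalty before surcharge: £304,950 + £110 = £305,060
Administrative surcharge: 20% of £305,060 = £61,012
Total penalty: £305,060 + £61,012 = £366,072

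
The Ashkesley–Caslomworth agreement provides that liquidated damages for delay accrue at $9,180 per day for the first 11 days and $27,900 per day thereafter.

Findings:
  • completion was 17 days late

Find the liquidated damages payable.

First 11 days: 11 × $9,180 = $100,980
Remaining days: (17 − 11) × $27,900 = $167,400
Accrued per-day damages: $100,980 + $167,400 = $268,380

$268,380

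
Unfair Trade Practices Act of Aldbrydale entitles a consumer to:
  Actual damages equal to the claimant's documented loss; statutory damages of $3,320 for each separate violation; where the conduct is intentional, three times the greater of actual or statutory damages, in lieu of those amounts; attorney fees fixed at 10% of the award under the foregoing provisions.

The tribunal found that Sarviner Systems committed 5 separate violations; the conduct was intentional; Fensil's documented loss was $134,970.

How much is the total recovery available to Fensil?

$445,401

Statutory damages: 5 × $3,320 = $16,600
Greater of actual damages ($134,970) or statutory damages ($16,600): $134,970
Trebled: 3 × $134,970 = $404,910
Attorney fees: 10% of $404,910 = $40,491
Total recovery: $404,910 + $40,491 = $445,401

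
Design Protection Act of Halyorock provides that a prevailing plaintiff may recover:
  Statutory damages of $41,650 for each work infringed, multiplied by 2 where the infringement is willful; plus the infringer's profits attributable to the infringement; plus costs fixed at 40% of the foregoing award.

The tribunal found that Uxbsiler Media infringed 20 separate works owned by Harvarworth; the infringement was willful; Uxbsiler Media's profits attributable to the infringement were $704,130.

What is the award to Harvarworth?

Statutory damages: 20 × $41,650 = $833,000
Doubled: 2 × $833,000 = $1,666,000
Combined award: $1,666,000 + $704,130 = $2,370,130
Costs: 40% of $2,370,130 = $948,052
Award plus costs: $2,370,130 + $948,052 = $3,318,182

$3,318,182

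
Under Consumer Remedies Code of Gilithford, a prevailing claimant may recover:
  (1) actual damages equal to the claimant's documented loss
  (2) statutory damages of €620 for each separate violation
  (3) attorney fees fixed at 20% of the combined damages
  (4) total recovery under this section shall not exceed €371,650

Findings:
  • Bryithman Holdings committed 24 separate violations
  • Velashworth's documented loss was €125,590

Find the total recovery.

Statutory damages: 24 × €620 = €14,880
Combined damages: €125,590 + €14,880 = €140,470
Attorney fees: 20% of €140,470 = €28,094
Total before cap: €140,470 + €28,094 = €168,564
Cap at €371,650: €168,564 is within the cap, no reduction.

Total recovery: €168,564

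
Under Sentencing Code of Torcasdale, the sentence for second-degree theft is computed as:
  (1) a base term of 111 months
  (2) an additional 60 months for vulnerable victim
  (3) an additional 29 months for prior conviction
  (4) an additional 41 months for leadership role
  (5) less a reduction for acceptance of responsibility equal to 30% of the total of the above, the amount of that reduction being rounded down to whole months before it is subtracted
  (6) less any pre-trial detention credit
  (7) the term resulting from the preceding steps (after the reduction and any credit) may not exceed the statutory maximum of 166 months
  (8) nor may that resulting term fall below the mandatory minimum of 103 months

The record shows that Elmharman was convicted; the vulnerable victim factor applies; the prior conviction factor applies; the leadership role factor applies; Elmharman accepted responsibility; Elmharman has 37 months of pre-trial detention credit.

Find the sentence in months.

132 months

Vulnerable victim enhancement: +60 months
Prior conviction enhancement: +29 months
Leadership role enhancement: +41 months
Adjusted term: 111 months + 60 months + 29 months + 41 months = 241 months
Acceptance of responsibility reduction: 30% of 241 months = 72 months (rounded down)
After reduction: 241 − 72 = 169 months
Less pre-trial detention credit: 169 months − 37 months = 132 months
Cap at 166 months: 132 months is within the cap, no reduction.
Minimum 103 months: 132 months meets the minimum, no increase.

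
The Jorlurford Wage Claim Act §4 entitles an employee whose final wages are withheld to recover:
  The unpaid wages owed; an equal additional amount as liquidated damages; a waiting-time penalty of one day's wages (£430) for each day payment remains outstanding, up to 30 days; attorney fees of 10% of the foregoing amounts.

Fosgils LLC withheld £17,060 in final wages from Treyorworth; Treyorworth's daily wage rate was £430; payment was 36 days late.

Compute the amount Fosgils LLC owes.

Liquidated damages (equal amount): £17,060
Penalty days: min(36, 30) = 30
Waiting-time penalty: 30 × £430 = £12,900
Subtotal: £17,060 + £17,060 + £12,900 = £47,020
Attorney fees: 10% of £47,020 = £4,702
Total award: £47,020 + £4,702 = £51,722

Total award: £51,722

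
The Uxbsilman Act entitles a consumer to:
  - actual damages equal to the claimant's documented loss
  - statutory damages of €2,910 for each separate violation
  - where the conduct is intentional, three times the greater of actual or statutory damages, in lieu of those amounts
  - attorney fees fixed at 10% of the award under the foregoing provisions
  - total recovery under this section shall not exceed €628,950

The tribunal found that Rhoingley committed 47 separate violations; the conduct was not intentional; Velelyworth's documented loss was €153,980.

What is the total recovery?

Statutory damages: 47 × €2,910 = €136,770
Conduct not intentional: the in-lieu enhancement does not apply.
Actual plus statutory damages: €153,980 + €136,770 = €290,750
Attorney fees: 10% of €290,750 = €29,075
Total before cap: €290,750 + €29,075 = €319,825
Cap at €628,950: €319,825 is within the cap, no reduction.

€319,825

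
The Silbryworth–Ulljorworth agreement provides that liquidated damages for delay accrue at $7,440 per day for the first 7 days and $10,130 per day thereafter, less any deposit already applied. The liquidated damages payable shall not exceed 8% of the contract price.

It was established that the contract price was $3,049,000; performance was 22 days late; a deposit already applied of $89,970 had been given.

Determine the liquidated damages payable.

$114,060

First 7 days: 7 × $7,440 = $52,080
Remaining days: (22 − 7) × $10,130 = $151,950
Accrued per-day damages: $52,080 + $151,950 = $204,030
Less deposit already applied: $204,030 − $89,970 = $114,060
Cap: 8% of $3,049,000 = $243,920
Cap at $243,920: $114,060 is within the cap, no reduction.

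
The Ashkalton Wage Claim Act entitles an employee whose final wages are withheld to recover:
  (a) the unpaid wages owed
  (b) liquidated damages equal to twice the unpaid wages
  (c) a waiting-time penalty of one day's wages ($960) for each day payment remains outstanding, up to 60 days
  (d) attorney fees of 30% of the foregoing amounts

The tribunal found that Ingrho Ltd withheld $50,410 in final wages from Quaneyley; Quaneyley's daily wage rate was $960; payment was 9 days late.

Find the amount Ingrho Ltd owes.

Doubled: 2 × $50,410 = $100,820
Penalty days: min(9, 60) = 9
Waiting-time penalty: 9 × $960 = $8,640
Subtotal: $50,410 + $100,820 + $8,640 = $159,870
Attorney fees: 30% of $159,870 = $47,961
Total award: $159,870 + $47,961 = $207,831

$207,831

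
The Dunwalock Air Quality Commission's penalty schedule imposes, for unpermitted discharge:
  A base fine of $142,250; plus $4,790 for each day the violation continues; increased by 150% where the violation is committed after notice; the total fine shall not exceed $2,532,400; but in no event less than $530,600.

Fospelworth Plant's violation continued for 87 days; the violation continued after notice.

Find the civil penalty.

Civil penalty: $1,397,450

Per-day component: 87 × $4,790 = $416,730
Base plus per-day: $142,250 + $416,730 = $558,980
Enhancement: 150% of $558,980 = $838,470
Enhanced fine: $558,980 + $838,470 = $1,397,450
Cap at $2,532,400: $1,397,450 is within the cap, no reduction.
Minimum $530,600: $1,397,450 meets the minimum, no increase.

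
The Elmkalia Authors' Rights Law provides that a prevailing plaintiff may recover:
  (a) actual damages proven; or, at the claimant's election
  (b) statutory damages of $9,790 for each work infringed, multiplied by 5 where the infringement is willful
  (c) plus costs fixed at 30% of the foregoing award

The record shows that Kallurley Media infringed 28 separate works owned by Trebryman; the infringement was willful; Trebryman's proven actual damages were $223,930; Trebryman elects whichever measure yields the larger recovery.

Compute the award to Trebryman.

Statutory damages: 28 × $9,790 = $274,120
Multiplied by 5: 5 × $274,120 = $1,370,600
Greater of actual damages ($223,930) or enhanced statutory damages ($1,370,600): $1,370,600
Costs: 30% of $1,370,600 = $411,180
Award plus costs: $1,370,600 + $411,180 = $1,781,780

$1,781,780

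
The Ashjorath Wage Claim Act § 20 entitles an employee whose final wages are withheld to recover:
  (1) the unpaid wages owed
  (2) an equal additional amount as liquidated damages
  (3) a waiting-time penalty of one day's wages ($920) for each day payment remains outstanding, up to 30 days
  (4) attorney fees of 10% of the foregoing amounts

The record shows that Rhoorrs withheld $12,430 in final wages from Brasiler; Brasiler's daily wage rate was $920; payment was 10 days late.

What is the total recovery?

Liquidated damages (equal amount): $12,430
Penalty days: min(10, 30) = 10
Waiting-time penalty: 10 × $920 = $9,200
Subtotal: $12,430 + $12,430 + $9,200 = $34,060
Attorney fees: 10% of $34,060 = $3,406
Total award: $34,060 + $3,406 = $37,466

$37,466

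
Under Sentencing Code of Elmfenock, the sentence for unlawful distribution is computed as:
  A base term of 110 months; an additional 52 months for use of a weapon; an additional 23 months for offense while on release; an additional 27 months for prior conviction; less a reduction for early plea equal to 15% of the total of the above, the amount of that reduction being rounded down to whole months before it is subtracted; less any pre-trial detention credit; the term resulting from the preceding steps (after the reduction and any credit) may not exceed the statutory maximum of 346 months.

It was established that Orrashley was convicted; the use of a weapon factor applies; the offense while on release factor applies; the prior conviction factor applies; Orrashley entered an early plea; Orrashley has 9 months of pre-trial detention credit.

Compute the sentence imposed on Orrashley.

172 months

Use of a weapon enhancement: +52 months
Offense while on release enhancement: +23 months
Prior conviction enhancement: +27 months
Adjusted term: 110 months + 52 months + 23 months + 27 months = 212 months
Early plea reduction: 15% of 212 months = 31 months (rounded down)
After reduction: 212 − 31 = 181 months
Less pre-trial detention credit: 181 months − 9 months = 172 months
Cap at 346 months: 172 months is within the cap, no reduction.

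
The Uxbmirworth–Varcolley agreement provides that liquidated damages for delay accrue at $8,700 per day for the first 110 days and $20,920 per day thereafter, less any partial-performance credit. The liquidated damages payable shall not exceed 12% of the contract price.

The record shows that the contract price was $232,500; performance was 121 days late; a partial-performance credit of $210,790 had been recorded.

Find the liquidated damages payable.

First 110 days: 110 × $8,700 = $957,000
Remaining days: (121 − 110) × $20,920 = $230,120
Accrued per-day damages: $957,000 + $230,120 = $1,187,120
Less partial-performance credit: $1,187,120 − $210,790 = $976,330
Cap: 12% of $232,500 = $27,900
Cap at $27,900: $976,330 exceeds the cap → $27,900

Liquidated damages: $27,900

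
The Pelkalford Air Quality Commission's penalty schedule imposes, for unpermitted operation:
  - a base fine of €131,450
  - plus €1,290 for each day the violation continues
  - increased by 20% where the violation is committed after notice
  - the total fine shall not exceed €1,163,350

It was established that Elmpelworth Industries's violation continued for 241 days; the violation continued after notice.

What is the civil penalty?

€530,808

Per-day component: 241 × €1,290 = €310,890
Base plus per-day: €131,450 + €310,890 = €442,340
Enhancement: 20% of €442,340 = €88,468
Enhanced fine: €442,340 + €88,468 = €530,808
Cap at €1,163,350: €530,808 is within the cap, no reduction.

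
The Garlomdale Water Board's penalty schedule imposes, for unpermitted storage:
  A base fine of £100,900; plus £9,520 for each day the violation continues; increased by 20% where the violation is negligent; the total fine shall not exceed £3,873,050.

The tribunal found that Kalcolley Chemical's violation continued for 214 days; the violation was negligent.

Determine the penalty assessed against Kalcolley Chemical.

Per-day component: 214 × £9,520 = £2,037,280
Base plus per-day: £100,900 + £2,037,280 = £2,138,180
Enhancement: 20% of £2,138,180 = £427,636
Enhanced fine: £2,138,180 + £427,636 = £2,565,816
Cap at £3,873,050: £2,565,816 is within the cap, no reduction.

Civil penalty: £2,565,816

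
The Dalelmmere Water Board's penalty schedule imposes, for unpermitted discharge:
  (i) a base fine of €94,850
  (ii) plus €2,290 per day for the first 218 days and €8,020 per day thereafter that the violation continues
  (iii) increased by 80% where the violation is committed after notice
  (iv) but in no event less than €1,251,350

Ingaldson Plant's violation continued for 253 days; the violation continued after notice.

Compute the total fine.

€1,574,586

First 218 days: 218 × €2,290 = €499,220
Remaining days: (253 − 218) × €8,020 = €280,700
Per-day component: €499,220 + €280,700 = €779,920
Base plus per-day: €94,850 + €779,920 = €874,770
Enhancement: 80% of €874,770 = €699,816
Enhanced fine: €874,770 + €699,816 = €1,574,586
Minimum €1,251,350: €1,574,586 meets the minimum, no increase.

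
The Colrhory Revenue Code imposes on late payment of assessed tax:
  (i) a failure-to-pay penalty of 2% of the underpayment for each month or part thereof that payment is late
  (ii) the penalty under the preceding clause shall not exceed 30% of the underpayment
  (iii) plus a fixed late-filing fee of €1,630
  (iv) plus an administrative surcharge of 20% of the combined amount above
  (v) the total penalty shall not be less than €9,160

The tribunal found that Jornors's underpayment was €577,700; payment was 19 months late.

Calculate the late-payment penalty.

Penalty: €209,928

Accrued rate: 2% × 19 = 38%, capped at 30% → 30%
Failure-to-pay penalty: 30% of €577,700 = €173,310
Penalty before surcharge: €173,310 + €1,630 = €174,940
Administrative surcharge: 20% of €174,940 = €34,988
Total penalty: €174,940 + €34,988 = €209,928
Minimum €9,160: €209,928 meets the minimum, no increase.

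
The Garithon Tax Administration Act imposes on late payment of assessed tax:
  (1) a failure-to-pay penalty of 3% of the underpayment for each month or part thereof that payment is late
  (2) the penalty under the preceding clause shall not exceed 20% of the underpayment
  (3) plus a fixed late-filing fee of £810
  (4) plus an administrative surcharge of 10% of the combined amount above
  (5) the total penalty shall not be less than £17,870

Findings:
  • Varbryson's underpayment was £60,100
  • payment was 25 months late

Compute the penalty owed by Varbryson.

Accrued rate: 3% × 25 = 75%, capped at 20% → 20%
Failure-to-pay penalty: 20% of £60,100 = £12,020
Penalty before surcharge: £12,020 + £810 = £12,830
Administrative surcharge: 10% of £12,830 = £1,283
Total penalty: £12,830 + £1,283 = £14,113
Minimum £17,870: £14,113 is below the minimum → £17,870

£17,870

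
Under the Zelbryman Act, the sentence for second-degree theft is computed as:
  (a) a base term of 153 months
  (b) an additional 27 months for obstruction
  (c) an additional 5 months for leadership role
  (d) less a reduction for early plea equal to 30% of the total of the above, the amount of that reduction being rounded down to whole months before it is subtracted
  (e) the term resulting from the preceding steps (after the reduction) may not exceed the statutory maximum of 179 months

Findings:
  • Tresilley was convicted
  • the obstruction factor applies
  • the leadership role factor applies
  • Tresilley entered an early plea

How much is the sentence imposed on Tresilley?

Obstruction enhancement: +27 months
Leadership role enhancement: +5 months
Adjusted term: 153 months + 27 months + 5 months = 185 months
Early plea reduction: 30% of 185 months = 55 months (rounded down)
After reduction: 185 − 55 = 130 months
Cap at 179 months: 130 months is within the cap, no reduction.

130 months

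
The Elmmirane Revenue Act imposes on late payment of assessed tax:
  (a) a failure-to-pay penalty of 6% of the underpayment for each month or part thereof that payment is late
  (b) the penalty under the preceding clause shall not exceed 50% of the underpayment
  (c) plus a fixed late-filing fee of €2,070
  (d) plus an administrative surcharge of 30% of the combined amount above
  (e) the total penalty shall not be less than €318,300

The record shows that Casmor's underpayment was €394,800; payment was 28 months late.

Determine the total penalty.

€318,300

Accrued rate: 6% × 28 = 168%, capped at 50% → 50%
Failure-to-pay penalty: 50% of €394,800 = €197,400
Penalty before surcharge: €197,400 + €2,070 = €199,470
Administrative surcharge: 30% of €199,470 = €59,841
Total penalty: €199,470 + €59,841 = €259,311
Minimum €318,300: €259,311 is below the minimum → €318,300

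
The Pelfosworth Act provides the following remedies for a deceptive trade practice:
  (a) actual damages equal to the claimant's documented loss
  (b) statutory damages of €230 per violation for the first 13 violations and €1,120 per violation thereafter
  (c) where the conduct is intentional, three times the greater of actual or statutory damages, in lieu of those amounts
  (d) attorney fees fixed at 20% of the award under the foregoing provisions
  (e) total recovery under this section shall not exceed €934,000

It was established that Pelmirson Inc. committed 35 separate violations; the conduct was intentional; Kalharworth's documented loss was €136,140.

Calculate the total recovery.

First 13 violations: 13 × €230 = €2,990
Remaining violations: (35 − 13) × €1,120 = €24,640
Statutory damages: €2,990 + €24,640 = €27,630
Greater of actual damages (€136,140) or statutory damages (€27,630): €136,140
Trebled: 3 × €136,140 = €408,420
Attorney fees: 20% of €408,420 = €81,684
Total before cap: €408,420 + €81,684 = €490,104
Cap at €934,000: €490,104 is within the cap, no reduction.

Total recovery: €490,104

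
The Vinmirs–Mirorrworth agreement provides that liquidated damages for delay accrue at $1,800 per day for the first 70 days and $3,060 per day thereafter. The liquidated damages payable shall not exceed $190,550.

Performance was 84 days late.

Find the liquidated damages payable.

$168,840

First 70 days: 70 × $1,800 = $126,000
Remaining days: (84 − 70) × $3,060 = $42,840
Accrued per-day damages: $126,000 + $42,840 = $168,840
Cap at $190,550: $168,840 is within the cap, no reduction.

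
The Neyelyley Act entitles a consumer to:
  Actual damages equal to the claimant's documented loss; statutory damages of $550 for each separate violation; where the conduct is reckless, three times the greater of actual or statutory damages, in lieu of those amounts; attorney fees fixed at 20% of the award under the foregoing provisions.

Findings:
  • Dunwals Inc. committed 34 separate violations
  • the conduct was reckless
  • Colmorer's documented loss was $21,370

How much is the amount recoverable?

Total recovery: $76,932

Statutory damages: 34 × $550 = $18,700
Greater of actual damages ($21,370) or statutory damages ($18,700): $21,370
Trebled: 3 × $21,370 = $64,110
Attorney fees: 20% of $64,110 = $12,822
Total recovery: $64,110 + $12,822 = $76,932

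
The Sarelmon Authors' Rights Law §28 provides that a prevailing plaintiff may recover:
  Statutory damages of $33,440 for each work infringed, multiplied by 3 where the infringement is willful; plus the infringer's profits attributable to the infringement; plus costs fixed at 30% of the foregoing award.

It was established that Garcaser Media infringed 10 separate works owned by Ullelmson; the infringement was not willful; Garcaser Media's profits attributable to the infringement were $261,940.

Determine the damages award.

Statutory damages: 10 × $33,440 = $334,400
Infringement not willful: no ×3 enhancement.
Combined award: $334,400 + $261,940 = $596,340
Costs: 30% of $596,340 = $178,902
Award plus costs: $596,340 + $178,902 = $775,242

Award: $775,242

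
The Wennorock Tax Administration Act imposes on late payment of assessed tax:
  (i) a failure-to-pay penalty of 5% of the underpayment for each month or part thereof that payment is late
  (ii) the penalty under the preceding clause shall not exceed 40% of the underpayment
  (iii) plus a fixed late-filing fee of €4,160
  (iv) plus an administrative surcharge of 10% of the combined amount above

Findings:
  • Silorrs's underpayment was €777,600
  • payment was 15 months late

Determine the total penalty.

€346,720

Accrued rate: 5% × 15 = 75%, capped at 40% → 40%
Failure-to-pay penalty: 40% of €777,600 = €311,040
Penalty before surcharge: €311,040 + €4,160 = €315,200
Administrative surcharge: 10% of €315,200 = €31,520
Total penalty: €315,200 + €31,520 = €346,720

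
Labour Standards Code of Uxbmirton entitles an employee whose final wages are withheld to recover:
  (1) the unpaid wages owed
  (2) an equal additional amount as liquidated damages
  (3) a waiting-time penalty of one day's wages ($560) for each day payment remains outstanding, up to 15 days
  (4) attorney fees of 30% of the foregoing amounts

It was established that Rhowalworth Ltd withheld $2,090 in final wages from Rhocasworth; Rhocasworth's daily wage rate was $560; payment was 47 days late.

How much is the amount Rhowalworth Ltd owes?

Total award: $16,354

Liquidated damages (equal amount): $2,090
Penalty days: min(47, 15) = 15
Waiting-time penalty: 15 × $560 = $8,400
Subtotal: $2,090 + $2,090 + $8,400 = $12,580
Attorney fees: 30% of $12,580 = $3,774
Total award: $12,580 + $3,774 = $16,354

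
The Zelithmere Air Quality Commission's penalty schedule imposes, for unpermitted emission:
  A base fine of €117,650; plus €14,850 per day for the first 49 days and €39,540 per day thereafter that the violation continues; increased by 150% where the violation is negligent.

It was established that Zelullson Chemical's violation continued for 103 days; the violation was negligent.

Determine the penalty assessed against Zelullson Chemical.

First 49 days: 49 × €14,850 = €727,650
Remaining days: (103 − 49) × €39,540 = €2,135,160
Per-day component: €727,650 + €2,135,160 = €2,862,810
Base plus per-day: €117,650 + €2,862,810 = €2,980,460
Enhancement: 150% of €2,980,460 = €4,470,690
Enhanced fine: €2,980,460 + €4,470,690 = €7,451,150

€7,451,150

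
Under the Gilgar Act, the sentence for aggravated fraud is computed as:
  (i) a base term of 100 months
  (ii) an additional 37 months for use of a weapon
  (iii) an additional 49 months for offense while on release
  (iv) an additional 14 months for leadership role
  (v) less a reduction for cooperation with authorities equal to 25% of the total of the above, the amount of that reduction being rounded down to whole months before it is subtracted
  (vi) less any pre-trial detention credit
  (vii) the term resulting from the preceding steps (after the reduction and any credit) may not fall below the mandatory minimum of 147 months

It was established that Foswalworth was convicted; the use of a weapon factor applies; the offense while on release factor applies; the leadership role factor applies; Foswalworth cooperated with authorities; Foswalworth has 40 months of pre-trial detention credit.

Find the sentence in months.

Use of a weapon enhancement: +37 months
Offense while on release enhancement: +49 months
Leadership role enhancement: +14 months
Adjusted term: 100 months + 37 months + 49 months + 14 months = 200 months
Cooperation with authorities reduction: 25% of 200 months = 50 months (rounded down)
After reduction: 200 − 50 = 150 months
Less pre-trial detention credit: 150 months − 40 months = 110 months
Minimum 147 months: 110 months is below the minimum → 147 months

147 months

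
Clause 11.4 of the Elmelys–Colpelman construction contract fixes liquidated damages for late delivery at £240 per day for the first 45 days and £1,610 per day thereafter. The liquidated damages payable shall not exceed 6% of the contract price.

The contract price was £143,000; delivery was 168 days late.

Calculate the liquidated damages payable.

£8,580

First 45 days: 45 × £240 = £10,800
Remaining days: (168 − 45) × £1,610 = £198,030
Accrued per-day damages: £10,800 + £198,030 = £208,830
Cap: 6% of £143,000 = £8,580
Cap at £8,580: £208,830 exceeds the cap → £8,580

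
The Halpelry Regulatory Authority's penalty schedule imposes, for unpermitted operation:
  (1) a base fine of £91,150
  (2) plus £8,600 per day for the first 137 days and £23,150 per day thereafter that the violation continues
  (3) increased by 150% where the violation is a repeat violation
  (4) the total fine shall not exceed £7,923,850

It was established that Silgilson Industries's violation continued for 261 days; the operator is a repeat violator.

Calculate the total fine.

First 137 days: 137 × £8,600 = £1,178,200
Remaining days: (261 − 137) × £23,150 = £2,870,600
Per-day component: £1,178,200 + £2,870,600 = £4,048,800
Base plus per-day: £91,150 + £4,048,800 = £4,139,950
Enhancement: 150% of £4,139,950 = £6,209,925
Enhanced fine: £4,139,950 + £6,209,925 = £10,349,875
Cap at £7,923,850: £10,349,875 exceeds the cap → £7,923,850

£7,923,850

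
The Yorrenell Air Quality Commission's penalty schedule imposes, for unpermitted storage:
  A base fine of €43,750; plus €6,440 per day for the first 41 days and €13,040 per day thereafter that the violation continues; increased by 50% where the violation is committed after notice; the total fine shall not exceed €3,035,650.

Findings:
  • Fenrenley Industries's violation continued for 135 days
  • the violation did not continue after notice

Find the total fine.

First 41 days: 41 × €6,440 = €264,040
Remaining days: (135 − 41) × €13,040 = €1,225,760
Per-day component: €264,040 + €1,225,760 = €1,489,800
Base plus per-day: €43,750 + €1,489,800 = €1,533,550
The violation did not continue after notice: no 50% increase.
Cap at €3,035,650: €1,533,550 is within the cap, no reduction.

Civil penalty: €1,533,550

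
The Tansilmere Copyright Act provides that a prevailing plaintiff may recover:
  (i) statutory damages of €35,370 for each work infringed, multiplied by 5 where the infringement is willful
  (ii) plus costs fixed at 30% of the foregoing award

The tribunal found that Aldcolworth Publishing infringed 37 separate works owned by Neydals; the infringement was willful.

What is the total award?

€8,506,485

Statutory damages: 37 × €35,370 = €1,308,690
Multiplied by 5: 5 × €1,308,690 = €6,543,450
Costs: 30% of €6,543,450 = €1,963,035
Award plus costs: €6,543,450 + €1,963,035 = €8,506,485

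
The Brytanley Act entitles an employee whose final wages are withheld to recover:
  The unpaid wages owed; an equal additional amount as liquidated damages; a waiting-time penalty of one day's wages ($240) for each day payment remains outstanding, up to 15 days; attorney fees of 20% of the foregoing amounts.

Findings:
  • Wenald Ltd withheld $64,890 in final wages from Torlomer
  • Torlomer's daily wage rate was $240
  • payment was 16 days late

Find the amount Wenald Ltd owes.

$160,056

Liquidated damages (equal amount): $64,890
Penalty days: min(16, 15) = 15
Waiting-time penalty: 15 × $240 = $3,600
Subtotal: $64,890 + $64,890 + $3,600 = $133,380
Attorney fees: 20% of $133,380 = $26,676
Total award: $133,380 + $26,676 = $160,056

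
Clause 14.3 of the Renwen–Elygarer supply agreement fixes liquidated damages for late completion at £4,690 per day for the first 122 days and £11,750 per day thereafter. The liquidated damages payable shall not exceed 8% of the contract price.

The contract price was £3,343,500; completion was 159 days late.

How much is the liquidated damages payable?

First 122 days: 122 × £4,690 = £572,180
Remaining days: (159 − 122) × £11,750 = £434,750
Accrued per-day damages: £572,180 + £434,750 = £1,006,930
Cap: 8% of £3,343,500 = £267,480
Cap at £267,480: £1,006,930 exceeds the cap → £267,480

£267,480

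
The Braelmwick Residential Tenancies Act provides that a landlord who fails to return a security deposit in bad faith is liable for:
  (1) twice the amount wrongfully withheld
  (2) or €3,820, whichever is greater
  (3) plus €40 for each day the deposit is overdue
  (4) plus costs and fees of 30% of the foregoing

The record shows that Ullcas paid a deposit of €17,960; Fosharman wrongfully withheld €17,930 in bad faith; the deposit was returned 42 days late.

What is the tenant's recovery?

€48,802

Doubled: 2 × €17,930 = €35,860
Minimum €3,820: €35,860 meets the minimum, no increase.
Late-return penalty: 42 × €40 = €1,680
Damages plus late penalty: €35,860 + €1,680 = €37,540
Costs and fees: 30% of €37,540 = €11,262
Total recovery: €37,540 + €11,262 = €48,802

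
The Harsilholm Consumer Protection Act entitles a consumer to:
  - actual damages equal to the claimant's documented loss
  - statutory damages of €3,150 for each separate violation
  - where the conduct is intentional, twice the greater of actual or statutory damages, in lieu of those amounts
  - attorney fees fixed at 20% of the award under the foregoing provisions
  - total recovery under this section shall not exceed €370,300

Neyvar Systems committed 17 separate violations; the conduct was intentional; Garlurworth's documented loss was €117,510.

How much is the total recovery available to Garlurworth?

Statutory damages: 17 × €3,150 = €53,550
Greater of actual damages (€117,510) or statutory damages (€53,550): €117,510
Doubled: 2 × €117,510 = €235,020
Attorney fees: 20% of €235,020 = €47,004
Total before cap: €235,020 + €47,004 = €282,024
Cap at €370,300: €282,024 is within the cap, no reduction.

€282,024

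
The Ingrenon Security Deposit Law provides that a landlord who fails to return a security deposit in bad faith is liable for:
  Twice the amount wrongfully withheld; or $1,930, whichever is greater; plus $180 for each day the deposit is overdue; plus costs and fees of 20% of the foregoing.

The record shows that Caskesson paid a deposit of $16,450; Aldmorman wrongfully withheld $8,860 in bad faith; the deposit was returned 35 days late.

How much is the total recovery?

$28,824

Doubled: 2 × $8,860 = $17,720
Minimum $1,930: $17,720 meets the minimum, no increase.
Late-return penalty: 35 × $180 = $6,300
Damages plus late penalty: $17,720 + $6,300 = $24,020
Costs and fees: 20% of $24,020 = $4,804
Total recovery: $24,020 + $4,804 = $28,824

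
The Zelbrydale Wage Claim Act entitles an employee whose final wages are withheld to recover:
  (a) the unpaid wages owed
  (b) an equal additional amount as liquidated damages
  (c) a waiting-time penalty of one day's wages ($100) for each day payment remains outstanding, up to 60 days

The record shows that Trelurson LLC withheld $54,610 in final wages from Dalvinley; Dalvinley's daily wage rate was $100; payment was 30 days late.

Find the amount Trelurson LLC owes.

Liquidated damages (equal amount): $54,610
Penalty days: min(30, 60) = 30
Waiting-time penalty: 30 × $100 = $3,000
Total award: $54,610 + $54,610 + $3,000 = $112,220

$112,220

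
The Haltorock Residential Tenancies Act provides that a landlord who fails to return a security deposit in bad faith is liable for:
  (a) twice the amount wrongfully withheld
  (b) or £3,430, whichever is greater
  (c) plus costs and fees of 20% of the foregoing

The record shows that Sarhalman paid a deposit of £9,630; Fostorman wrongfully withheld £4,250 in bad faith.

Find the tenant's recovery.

Doubled: 2 × £4,250 = £8,500
Minimum £3,430: £8,500 meets the minimum, no increase.
Costs and fees: 20% of £8,500 = £1,700
Total recovery: £8,500 + £1,700 = £10,200

£10,200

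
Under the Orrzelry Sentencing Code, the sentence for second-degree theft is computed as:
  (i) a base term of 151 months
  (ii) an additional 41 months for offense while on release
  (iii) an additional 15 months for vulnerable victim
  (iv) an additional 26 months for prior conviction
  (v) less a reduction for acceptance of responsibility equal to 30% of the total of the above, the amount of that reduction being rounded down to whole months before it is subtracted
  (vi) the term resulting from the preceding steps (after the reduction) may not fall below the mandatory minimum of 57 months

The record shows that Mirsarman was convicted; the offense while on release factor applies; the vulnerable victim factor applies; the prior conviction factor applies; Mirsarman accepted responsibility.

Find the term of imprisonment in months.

Sentence: 164 months

Offense while on release enhancement: +41 months
Vulnerable victim enhancement: +15 months
Prior conviction enhancement: +26 months
Adjusted term: 151 months + 41 months + 15 months + 26 months = 233 months
Acceptance of responsibility reduction: 30% of 233 months = 69 months (rounded down)
After reduction: 233 − 69 = 164 months
Minimum 57 months: 164 months meets the minimum, no increase.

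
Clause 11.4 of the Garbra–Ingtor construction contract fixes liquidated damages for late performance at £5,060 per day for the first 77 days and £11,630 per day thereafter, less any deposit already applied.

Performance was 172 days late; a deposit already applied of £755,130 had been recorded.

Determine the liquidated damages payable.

First 77 days: 77 × £5,060 = £389,620
Remaining days: (172 − 77) × £11,630 = £1,104,850
Accrued per-day damages: £389,620 + £1,104,850 = £1,494,470
Less deposit already applied: £1,494,470 − £755,130 = £739,340

£739,340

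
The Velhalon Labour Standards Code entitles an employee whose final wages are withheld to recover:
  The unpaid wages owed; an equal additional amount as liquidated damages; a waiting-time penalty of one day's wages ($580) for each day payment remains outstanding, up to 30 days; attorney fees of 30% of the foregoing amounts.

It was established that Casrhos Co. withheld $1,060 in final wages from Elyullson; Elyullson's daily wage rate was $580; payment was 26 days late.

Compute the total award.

Liquidated damages (equal amount): $1,060
Penalty days: min(26, 30) = 26
Waiting-time penalty: 26 × $580 = $15,080
Subtotal: $1,060 + $1,060 + $15,080 = $17,200
Attorney fees: 30% of $17,200 = $5,160
Total award: $17,200 + $5,160 = $22,360

Total award: $22,360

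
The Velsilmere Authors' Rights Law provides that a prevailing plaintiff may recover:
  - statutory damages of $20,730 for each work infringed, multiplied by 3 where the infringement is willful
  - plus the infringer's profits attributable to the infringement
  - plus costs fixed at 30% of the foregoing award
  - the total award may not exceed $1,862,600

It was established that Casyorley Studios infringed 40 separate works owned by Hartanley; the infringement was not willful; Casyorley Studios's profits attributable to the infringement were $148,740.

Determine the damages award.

Award: $1,271,322

Statutory damages: 40 × $20,730 = $829,200
Infringement not willful: no ×3 enhancement.
Combined award: $829,200 + $148,740 = $977,940
Costs: 30% of $977,940 = $293,382
Award plus costs: $977,940 + $293,382 = $1,271,322
Cap at $1,862,600: $1,271,322 is within the cap, no reduction.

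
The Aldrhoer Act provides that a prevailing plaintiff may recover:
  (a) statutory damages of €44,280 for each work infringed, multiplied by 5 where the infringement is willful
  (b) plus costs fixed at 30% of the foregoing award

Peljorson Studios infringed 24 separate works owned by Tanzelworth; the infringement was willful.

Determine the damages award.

€6,907,680

Statutory damages: 24 × €44,280 = €1,062,720
Multiplied by 5: 5 × €1,062,720 = €5,313,600
Costs: 30% of €5,313,600 = €1,594,080
Award plus costs: €5,313,600 + €1,594,080 = €6,907,680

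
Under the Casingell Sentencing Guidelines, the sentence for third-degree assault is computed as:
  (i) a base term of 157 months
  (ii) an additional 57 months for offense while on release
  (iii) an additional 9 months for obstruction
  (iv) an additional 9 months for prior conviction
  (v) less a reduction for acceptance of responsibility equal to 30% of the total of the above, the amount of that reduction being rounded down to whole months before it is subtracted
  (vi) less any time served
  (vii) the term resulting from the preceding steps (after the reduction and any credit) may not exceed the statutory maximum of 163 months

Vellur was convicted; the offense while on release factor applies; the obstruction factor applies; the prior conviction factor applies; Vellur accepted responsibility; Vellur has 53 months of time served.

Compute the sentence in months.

110 months

Offense while on release enhancement: +57 months
Obstruction enhancement: +9 months
Prior conviction enhancement: +9 months
Adjusted term: 157 months + 57 months + 9 months + 9 months = 232 months
Acceptance of responsibility reduction: 30% of 232 months = 69 months (rounded down)
After reduction: 232 − 69 = 163 months
Less time served: 163 months − 53 months = 110 months
Cap at 163 months: 110 months is within the cap, no reduction.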